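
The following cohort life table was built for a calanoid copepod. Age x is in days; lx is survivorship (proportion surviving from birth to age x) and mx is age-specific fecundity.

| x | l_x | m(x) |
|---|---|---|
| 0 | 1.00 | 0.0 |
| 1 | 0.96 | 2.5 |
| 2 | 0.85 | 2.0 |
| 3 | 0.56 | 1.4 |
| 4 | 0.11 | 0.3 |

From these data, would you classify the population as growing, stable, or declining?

growing

R0 = Σ lx·mx = 0 + 2.4 + 1.7 + 0.784 + 0.033 = 4.917
R0 > 1, so the population is growing.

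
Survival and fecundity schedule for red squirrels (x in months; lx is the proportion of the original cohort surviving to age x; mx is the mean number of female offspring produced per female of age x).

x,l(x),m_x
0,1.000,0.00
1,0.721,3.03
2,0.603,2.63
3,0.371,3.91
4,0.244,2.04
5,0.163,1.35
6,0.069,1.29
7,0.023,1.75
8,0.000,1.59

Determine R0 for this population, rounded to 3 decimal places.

6.068

lx·mx by age: 0, 2.18463, 1.58589, 1.45061, 0.49776, 0.22005, 0.08901, 0.04025, 0
R0 = Σ lx·mx = 6.0682 → 6.068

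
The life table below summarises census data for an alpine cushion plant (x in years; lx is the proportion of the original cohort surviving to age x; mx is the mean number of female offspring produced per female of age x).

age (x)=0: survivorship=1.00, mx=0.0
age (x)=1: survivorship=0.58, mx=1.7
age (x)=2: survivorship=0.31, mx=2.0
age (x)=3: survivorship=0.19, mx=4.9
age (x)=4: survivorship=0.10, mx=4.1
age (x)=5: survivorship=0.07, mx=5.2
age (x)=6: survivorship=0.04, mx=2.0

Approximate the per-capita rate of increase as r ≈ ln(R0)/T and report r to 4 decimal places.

0.4622

R0 = Σ lx·mx = 0 + 0.986 + 0.62 + 0.931 + 0.41 + 0.364 + 0.08 = 3.391
Σ x·lx·mx = 8.959; T = 8.959/3.391 = 2.64199…
r ≈ ln(R0)/T = ln(3.391)/2.64199… = 0.462198… → 0.4622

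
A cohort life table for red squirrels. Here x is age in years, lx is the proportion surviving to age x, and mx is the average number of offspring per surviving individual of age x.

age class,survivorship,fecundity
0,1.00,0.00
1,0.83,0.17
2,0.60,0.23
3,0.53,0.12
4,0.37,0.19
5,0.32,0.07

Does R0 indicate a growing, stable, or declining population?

R0 = Σ lx·mx = 0 + 0.1411 + 0.138 + 0.0636 + 0.0703 + 0.0224 = 0.4354
R0 < 1, so the population is declining.

declining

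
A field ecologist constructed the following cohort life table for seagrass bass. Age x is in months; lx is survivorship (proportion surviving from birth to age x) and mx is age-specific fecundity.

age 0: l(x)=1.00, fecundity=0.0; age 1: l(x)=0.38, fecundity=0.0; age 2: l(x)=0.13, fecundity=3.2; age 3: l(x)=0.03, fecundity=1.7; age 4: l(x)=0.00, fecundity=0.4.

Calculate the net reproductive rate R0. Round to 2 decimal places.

lx·mx by age: 0, 0, 0.416, 0.051, 0
R0 = Σ lx·mx = 0.467 → 0.47

0.47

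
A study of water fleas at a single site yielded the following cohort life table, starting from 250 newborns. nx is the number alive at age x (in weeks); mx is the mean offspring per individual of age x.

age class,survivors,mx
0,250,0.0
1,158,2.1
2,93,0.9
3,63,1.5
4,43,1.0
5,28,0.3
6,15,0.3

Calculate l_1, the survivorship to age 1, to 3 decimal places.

0.632

l_1 = n_1/n_0 = 158/250 = 0.632 → 0.632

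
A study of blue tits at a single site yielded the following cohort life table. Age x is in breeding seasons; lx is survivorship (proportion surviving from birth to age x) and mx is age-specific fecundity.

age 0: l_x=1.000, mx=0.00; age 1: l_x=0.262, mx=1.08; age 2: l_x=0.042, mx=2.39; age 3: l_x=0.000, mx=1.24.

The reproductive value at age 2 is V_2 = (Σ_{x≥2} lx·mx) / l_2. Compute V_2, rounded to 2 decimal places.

lx·mx for x ≥ 2: 0.10038, 0 → sum = 0.10038
V_2 = 0.10038 / l_2 = 0.10038 / 0.042 = 2.39 → 2.39

2.39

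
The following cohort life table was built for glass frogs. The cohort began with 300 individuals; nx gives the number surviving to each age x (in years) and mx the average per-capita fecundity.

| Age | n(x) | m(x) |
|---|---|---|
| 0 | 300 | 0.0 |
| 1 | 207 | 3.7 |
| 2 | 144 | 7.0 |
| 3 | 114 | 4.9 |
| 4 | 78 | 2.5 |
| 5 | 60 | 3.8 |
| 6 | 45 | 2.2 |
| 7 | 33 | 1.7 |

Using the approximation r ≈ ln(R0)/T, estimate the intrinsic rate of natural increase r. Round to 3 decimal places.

lx = nx/n0 = nx/300: 1, 0.69, 0.48, 0.38, 0.26, 0.2, 0.15, 0.11
R0 = Σ lx·mx = 0 + 2.553 + 3.36 + 1.862 + 0.65 + 0.76 + 0.33 + 0.187 = 9.702
Σ x·lx·mx = 24.548; T = 24.548/9.702 = 2.5302…
r ≈ ln(R0)/T = ln(9.702)/2.5302… = 0.89808… → 0.898

0.898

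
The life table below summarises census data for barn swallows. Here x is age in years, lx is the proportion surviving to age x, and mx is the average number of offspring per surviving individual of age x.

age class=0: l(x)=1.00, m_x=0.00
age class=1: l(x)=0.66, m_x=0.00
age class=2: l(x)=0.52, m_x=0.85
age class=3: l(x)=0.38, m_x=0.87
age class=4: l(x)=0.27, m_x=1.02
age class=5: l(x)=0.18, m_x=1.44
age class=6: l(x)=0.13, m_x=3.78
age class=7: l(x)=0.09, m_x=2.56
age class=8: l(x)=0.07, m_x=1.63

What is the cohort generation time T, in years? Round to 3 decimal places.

lx·mx: 0, 0, 0.442, 0.3306, 0.2754, 0.2592, 0.4914, 0.2304, 0.1141 → R0 = 2.1431
x·lx·mx: 0, 0, 0.884, 0.9918, 1.1016, 1.296, 2.9484, 1.6128, 0.9128 → Σ = 9.7474
T = 9.7474 / 2.1431 = 4.548271… → 4.548

4.548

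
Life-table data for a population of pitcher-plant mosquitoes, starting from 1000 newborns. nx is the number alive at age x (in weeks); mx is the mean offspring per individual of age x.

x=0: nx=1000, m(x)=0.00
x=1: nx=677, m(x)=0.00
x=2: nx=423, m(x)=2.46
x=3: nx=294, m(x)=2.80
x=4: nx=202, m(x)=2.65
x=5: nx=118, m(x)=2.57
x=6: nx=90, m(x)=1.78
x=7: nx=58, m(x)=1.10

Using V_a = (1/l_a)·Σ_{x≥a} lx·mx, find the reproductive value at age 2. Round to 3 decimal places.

lx = nx/n0 = nx/1000: 1, 0.677, 0.423, 0.294, 0.202, 0.118, 0.09, 0.058
lx·mx for x ≥ 2: 1.04058, 0.8232, 0.5353, 0.30326, 0.1602, 0.0638 → sum = 2.92634
V_2 = 2.92634 / l_2 = 2.92634 / 0.423 = 6.918061… → 6.918

6.918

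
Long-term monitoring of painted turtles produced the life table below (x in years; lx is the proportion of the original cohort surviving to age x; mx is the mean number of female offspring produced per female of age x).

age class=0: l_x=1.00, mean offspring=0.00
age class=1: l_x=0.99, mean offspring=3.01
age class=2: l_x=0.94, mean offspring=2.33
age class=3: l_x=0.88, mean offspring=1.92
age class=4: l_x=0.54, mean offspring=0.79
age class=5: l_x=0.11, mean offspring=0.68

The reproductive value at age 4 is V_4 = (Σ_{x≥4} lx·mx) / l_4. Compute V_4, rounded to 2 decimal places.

0.93

lx·mx for x ≥ 4: 0.4266, 0.0748 → sum = 0.5014
V_4 = 0.5014 / l_4 = 0.5014 / 0.54 = 0.928519… → 0.93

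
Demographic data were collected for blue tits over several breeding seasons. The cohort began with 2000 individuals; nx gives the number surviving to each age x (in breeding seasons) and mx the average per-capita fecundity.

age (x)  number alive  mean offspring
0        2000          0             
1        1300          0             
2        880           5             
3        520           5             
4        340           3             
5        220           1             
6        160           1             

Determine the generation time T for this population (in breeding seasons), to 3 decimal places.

lx = nx/n0 = nx/2000: 1, 0.65, 0.44, 0.26, 0.17, 0.11, 0.08
lx·mx: 0, 0, 2.2, 1.3, 0.51, 0.11, 0.08 → R0 = 4.2
x·lx·mx: 0, 0, 4.4, 3.9, 2.04, 0.55, 0.48 → Σ = 11.37
T = 11.37 / 4.2 = 2.707143… → 2.707

2.707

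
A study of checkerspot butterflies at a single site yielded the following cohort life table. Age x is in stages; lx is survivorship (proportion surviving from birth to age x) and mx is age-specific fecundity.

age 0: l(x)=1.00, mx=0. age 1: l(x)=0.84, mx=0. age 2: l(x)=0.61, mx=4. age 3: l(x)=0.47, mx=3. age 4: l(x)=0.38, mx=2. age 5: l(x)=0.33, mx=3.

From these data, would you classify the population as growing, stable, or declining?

R0 = Σ lx·mx = 0 + 0 + 2.44 + 1.41 + 0.76 + 0.99 = 5.6
R0 > 1, so the population is growing.

growing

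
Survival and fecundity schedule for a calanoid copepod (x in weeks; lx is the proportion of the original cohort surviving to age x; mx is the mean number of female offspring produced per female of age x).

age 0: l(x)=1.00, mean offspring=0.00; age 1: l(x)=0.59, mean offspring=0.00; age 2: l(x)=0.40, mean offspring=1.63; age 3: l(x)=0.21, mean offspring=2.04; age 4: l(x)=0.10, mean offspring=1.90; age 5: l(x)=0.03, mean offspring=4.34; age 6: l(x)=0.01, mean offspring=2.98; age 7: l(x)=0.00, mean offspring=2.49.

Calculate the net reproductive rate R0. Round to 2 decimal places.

1.43

lx·mx by age: 0, 0, 0.652, 0.4284, 0.19, 0.1302, 0.0298, 0
R0 = Σ lx·mx = 1.4304 → 1.43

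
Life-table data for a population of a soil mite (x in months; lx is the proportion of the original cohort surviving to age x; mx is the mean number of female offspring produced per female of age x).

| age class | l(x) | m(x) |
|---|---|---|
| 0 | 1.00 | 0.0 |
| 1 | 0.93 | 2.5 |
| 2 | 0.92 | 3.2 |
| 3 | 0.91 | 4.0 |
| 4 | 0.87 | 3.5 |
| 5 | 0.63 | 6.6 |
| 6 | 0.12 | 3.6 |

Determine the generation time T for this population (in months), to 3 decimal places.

3.306

lx·mx: 0, 2.325, 2.944, 3.64, 3.045, 4.158, 0.432 → R0 = 16.544
x·lx·mx: 0, 2.325, 5.888, 10.92, 12.18, 20.79, 2.592 → Σ = 54.695
T = 54.695 / 16.544 = 3.306032… → 3.306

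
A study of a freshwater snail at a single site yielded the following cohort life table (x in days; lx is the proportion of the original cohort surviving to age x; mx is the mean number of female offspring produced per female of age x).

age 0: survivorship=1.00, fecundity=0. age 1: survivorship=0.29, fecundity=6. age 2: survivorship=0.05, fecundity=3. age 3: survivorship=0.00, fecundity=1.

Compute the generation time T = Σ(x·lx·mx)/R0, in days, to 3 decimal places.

lx·mx: 0, 1.74, 0.15, 0 → R0 = 1.89
x·lx·mx: 0, 1.74, 0.3, 0 → Σ = 2.04
T = 2.04 / 1.89 = 1.079365… → 1.079

1.079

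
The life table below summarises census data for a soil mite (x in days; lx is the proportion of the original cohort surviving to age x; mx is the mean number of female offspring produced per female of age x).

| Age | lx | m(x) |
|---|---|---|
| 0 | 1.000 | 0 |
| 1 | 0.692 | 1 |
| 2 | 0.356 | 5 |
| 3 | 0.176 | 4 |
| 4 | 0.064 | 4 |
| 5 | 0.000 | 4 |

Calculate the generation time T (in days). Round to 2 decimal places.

2.15

lx·mx: 0, 0.692, 1.78, 0.704, 0.256, 0 → R0 = 3.432
x·lx·mx: 0, 0.692, 3.56, 2.112, 1.024, 0 → Σ = 7.388
T = 7.388 / 3.432 = 2.152681… → 2.15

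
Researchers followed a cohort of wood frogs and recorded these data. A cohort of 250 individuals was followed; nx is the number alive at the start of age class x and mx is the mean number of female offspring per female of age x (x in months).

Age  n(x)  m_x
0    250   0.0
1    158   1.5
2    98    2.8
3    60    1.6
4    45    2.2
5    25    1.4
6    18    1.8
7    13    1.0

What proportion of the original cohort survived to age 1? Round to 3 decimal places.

0.632

l_1 = n_1/n_0 = 158/250 = 0.632 → 0.632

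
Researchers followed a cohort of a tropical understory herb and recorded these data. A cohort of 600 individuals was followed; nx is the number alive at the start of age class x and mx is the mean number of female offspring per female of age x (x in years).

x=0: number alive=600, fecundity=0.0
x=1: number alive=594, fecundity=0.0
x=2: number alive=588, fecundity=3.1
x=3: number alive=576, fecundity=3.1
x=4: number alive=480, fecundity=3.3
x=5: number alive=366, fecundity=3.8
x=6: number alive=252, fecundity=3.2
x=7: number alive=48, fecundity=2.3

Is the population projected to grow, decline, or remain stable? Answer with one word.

growing

lx = nx/n0 = nx/600: 1, 0.99, 0.98, 0.96, 0.8, 0.61, 0.42, 0.08
R0 = Σ lx·mx = 0 + 0 + 3.038 + 2.976 + 2.64 + 2.318 + 1.344 + 0.184 = 12.5
R0 > 1, so the population is growing.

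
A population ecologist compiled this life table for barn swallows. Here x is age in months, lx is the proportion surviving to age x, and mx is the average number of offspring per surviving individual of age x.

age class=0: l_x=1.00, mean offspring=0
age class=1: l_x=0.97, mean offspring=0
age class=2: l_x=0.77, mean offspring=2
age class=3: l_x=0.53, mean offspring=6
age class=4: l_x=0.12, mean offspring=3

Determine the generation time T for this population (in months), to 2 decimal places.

2.77

lx·mx: 0, 0, 1.54, 3.18, 0.36 → R0 = 5.08
x·lx·mx: 0, 0, 3.08, 9.54, 1.44 → Σ = 14.06
T = 14.06 / 5.08 = 2.767717… → 2.77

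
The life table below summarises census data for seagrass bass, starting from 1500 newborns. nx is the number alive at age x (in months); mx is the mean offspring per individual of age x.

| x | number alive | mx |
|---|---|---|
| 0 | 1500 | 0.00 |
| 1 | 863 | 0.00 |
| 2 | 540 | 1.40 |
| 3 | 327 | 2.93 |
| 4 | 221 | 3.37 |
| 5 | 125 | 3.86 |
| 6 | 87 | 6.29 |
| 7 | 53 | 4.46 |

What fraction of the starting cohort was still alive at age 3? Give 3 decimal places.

0.218

l_3 = n_3/n_0 = 327/1500 = 0.218 → 0.218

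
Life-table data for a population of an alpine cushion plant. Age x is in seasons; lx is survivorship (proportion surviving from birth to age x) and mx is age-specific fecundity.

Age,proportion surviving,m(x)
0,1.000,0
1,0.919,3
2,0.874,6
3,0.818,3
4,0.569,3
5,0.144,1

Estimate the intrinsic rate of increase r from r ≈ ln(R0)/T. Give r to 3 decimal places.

1.097

R0 = Σ lx·mx = 0 + 2.757 + 5.244 + 2.454 + 1.707 + 0.144 = 12.306
Σ x·lx·mx = 28.155; T = 28.155/12.306 = 2.28791…
r ≈ ln(R0)/T = ln(12.306)/2.28791… = 1.09711… → 1.097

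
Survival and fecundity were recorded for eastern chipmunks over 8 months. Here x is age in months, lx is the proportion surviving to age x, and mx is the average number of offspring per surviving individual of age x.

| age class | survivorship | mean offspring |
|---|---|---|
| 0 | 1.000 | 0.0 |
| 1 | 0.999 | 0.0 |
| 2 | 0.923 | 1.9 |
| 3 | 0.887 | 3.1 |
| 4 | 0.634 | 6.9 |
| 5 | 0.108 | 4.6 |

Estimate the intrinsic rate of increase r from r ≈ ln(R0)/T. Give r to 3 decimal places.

0.661

R0 = Σ lx·mx = 0 + 0 + 1.7537 + 2.7497 + 4.3746 + 0.4968 = 9.3748
Σ x·lx·mx = 31.7389; T = 31.7389/9.3748 = 3.38555…
r ≈ ln(R0)/T = ln(9.3748)/3.38555… = 0.66105… → 0.661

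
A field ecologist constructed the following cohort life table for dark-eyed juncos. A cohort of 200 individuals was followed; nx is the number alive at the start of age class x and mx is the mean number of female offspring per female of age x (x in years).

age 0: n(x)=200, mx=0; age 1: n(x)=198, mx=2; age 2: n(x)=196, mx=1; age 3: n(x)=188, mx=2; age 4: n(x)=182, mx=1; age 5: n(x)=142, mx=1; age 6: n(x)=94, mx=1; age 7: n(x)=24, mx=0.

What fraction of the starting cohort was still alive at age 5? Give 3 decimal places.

0.710

l_5 = n_5/n_0 = 142/200 = 0.71 → 0.710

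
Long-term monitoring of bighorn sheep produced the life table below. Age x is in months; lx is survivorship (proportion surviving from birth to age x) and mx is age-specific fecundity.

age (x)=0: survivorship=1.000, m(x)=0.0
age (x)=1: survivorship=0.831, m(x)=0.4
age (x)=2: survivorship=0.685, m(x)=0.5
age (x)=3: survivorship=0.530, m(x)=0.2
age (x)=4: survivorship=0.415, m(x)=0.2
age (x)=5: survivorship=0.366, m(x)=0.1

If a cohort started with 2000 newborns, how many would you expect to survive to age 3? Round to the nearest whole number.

1060

Expected survivors = N0 · l_3 = 2000 × 0.530 = 1060 → 1060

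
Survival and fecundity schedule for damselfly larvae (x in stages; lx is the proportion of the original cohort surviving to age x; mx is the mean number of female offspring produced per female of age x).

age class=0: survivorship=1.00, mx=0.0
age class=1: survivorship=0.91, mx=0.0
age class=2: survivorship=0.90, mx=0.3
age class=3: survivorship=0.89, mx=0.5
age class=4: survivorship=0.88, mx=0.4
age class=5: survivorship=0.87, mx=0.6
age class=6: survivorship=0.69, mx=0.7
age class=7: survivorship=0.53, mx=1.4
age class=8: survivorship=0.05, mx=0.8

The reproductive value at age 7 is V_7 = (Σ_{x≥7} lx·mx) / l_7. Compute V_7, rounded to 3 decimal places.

lx·mx for x ≥ 7: 0.742, 0.04 → sum = 0.782
V_7 = 0.782 / l_7 = 0.782 / 0.53 = 1.475472… → 1.475

1.475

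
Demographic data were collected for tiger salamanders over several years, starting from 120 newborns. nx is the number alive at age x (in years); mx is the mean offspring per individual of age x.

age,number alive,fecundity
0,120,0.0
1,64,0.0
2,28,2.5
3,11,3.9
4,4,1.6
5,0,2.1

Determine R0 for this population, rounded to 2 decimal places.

lx = nx/n0 = nx/120: 1, 0.53333…, 0.23333…, 0.09167…, 0.03333…, 0
lx·mx by age: 0, 0, 0.583333…, 0.3575…, 0.053333…, 0
R0 = Σ lx·mx = 0.994167… → 0.99

0.99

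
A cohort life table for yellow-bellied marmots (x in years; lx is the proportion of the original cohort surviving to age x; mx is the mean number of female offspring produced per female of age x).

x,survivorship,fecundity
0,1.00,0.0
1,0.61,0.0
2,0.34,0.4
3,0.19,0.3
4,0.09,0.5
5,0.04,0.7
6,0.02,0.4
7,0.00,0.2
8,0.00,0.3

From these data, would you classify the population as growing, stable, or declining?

R0 = Σ lx·mx = 0 + 0 + 0.136 + 0.057 + 0.045 + 0.028 + 0.008 + 0 + 0 = 0.274
R0 < 1, so the population is declining.

declining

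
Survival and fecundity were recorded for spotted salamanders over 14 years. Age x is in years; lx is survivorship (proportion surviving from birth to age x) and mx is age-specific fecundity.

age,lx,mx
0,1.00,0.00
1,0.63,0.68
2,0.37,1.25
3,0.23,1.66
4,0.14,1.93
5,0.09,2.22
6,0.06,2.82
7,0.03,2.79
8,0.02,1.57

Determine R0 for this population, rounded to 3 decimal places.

lx·mx by age: 0, 0.4284, 0.4625, 0.3818, 0.2702, 0.1998, 0.1692, 0.0837, 0.0314
R0 = Σ lx·mx = 2.027 → 2.027

2.027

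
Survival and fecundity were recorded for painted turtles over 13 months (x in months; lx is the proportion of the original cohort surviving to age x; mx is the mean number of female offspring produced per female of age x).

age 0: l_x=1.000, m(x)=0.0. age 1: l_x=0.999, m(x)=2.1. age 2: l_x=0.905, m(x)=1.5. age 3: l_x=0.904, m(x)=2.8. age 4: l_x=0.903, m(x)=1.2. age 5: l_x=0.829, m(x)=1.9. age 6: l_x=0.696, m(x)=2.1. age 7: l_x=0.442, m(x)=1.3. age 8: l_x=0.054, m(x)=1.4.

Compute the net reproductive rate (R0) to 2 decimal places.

lx·mx by age: 0, 2.0979, 1.3575, 2.5312, 1.0836, 1.5751, 1.4616, 0.5746, 0.0756
R0 = Σ lx·mx = 10.7571 → 10.76

10.76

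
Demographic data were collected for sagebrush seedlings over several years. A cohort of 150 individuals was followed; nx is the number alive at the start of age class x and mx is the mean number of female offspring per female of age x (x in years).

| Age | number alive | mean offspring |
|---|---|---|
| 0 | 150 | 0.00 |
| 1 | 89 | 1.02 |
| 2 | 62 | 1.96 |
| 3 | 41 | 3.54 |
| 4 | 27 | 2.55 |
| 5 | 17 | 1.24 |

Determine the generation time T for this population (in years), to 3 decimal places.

lx = nx/n0 = nx/150: 1, 0.59333…, 0.41333…, 0.27333…, 0.18, 0.11333…
lx·mx: 0, 0.6052…, 0.810133…, 0.9676…, 0.459, 0.140533… → R0 = 2.982467…
x·lx·mx: 0, 0.6052…, 1.620267…, 2.9028…, 1.836, 0.702667… → Σ = 7.666933…
T = 7.666933… / 2.982467… = 2.570669… → 2.571

2.571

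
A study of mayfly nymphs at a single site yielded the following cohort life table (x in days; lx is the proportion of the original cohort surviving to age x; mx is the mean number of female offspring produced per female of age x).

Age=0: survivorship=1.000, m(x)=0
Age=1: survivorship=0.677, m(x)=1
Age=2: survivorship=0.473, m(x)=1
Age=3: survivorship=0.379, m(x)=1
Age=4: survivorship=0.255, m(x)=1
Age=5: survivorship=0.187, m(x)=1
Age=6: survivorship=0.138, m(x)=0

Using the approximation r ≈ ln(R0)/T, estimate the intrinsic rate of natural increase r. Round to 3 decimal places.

R0 = Σ lx·mx = 0 + 0.677 + 0.473 + 0.379 + 0.255 + 0.187 + 0 = 1.971
Σ x·lx·mx = 4.715; T = 4.715/1.971 = 2.39219…
r ≈ ln(R0)/T = ln(1.971)/2.39219… = 0.28365… → 0.284

0.284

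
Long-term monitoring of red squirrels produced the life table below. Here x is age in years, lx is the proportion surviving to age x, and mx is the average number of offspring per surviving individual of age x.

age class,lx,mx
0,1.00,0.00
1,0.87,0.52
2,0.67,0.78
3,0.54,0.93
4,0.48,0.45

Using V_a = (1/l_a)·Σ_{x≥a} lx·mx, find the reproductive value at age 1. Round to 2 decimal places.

1.95

lx·mx for x ≥ 1: 0.4524, 0.5226, 0.5022, 0.216 → sum = 1.6932
V_1 = 1.6932 / l_1 = 1.6932 / 0.87 = 1.946207… → 1.95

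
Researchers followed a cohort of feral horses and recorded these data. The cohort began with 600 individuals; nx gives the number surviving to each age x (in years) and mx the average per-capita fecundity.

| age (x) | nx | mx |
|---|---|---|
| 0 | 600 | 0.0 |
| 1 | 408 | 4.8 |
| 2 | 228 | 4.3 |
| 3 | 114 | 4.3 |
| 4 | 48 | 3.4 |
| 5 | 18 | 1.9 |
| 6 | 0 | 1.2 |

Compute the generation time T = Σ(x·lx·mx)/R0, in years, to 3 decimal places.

1.713

lx = nx/n0 = nx/600: 1, 0.68, 0.38, 0.19, 0.08, 0.03, 0
lx·mx: 0, 3.264, 1.634, 0.817, 0.272, 0.057, 0 → R0 = 6.044
x·lx·mx: 0, 3.264, 3.268, 2.451, 1.088, 0.285, 0 → Σ = 10.356
T = 10.356 / 6.044 = 1.713435… → 1.713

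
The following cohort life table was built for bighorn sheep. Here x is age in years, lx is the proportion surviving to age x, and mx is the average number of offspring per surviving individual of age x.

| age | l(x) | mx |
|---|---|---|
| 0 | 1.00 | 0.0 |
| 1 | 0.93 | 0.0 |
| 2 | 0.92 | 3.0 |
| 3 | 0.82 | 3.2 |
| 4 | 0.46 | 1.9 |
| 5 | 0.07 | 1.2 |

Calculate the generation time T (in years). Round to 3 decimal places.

2.729

lx·mx: 0, 0, 2.76, 2.624, 0.874, 0.084 → R0 = 6.342
x·lx·mx: 0, 0, 5.52, 7.872, 3.496, 0.42 → Σ = 17.308
T = 17.308 / 6.342 = 2.729108… → 2.729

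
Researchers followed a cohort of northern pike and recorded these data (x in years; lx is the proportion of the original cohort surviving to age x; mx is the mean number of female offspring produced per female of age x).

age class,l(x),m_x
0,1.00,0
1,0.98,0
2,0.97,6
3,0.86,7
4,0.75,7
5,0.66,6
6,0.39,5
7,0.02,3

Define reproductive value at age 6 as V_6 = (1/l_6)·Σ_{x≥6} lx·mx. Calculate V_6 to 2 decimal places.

5.15

lx·mx for x ≥ 6: 1.95, 0.06 → sum = 2.01
V_6 = 2.01 / l_6 = 2.01 / 0.39 = 5.153846… → 5.15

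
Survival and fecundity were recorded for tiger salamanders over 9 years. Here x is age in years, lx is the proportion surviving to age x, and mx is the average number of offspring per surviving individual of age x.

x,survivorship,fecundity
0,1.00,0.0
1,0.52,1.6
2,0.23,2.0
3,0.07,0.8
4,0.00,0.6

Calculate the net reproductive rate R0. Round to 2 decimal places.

1.35

lx·mx by age: 0, 0.832, 0.46, 0.056, 0
R0 = Σ lx·mx = 1.348 → 1.35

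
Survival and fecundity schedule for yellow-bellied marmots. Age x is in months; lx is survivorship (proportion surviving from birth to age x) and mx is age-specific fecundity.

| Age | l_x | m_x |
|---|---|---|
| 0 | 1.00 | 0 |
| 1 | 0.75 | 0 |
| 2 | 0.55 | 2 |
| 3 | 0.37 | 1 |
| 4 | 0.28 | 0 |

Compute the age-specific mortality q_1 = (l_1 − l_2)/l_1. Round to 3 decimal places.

0.267

q_1 = (l_1 − l_2) / l_1 = (0.75 − 0.55) / 0.75
     = 0.2 / 0.75 = 0.266667… → 0.267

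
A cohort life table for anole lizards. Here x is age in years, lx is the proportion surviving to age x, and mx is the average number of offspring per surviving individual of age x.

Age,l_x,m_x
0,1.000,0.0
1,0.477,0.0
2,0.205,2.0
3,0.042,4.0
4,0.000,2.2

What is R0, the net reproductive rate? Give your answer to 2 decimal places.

lx·mx by age: 0, 0, 0.41, 0.168, 0
R0 = Σ lx·mx = 0.578 → 0.58

0.58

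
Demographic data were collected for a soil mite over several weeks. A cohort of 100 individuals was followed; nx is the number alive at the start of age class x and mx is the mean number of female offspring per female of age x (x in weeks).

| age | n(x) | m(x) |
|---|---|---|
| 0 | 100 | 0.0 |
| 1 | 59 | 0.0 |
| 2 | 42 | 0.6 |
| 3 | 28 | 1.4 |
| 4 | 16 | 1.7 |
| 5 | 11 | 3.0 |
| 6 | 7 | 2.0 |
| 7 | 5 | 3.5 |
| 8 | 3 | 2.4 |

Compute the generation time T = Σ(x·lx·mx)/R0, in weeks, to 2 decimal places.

lx = nx/n0 = nx/100: 1, 0.59, 0.42, 0.28, 0.16, 0.11, 0.07, 0.05, 0.03
lx·mx: 0, 0, 0.252, 0.392, 0.272, 0.33, 0.14, 0.175, 0.072 → R0 = 1.633
x·lx·mx: 0, 0, 0.504, 1.176, 1.088, 1.65, 0.84, 1.225, 0.576 → Σ = 7.059
T = 7.059 / 1.633 = 4.322719… → 4.32

4.32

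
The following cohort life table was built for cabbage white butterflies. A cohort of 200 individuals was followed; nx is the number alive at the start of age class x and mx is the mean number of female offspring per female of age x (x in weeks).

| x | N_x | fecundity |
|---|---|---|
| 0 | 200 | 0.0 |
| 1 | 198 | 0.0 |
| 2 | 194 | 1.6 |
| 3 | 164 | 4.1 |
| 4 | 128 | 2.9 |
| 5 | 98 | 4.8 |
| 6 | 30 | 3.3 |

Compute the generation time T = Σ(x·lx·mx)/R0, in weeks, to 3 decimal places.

3.675

lx = nx/n0 = nx/200: 1, 0.99, 0.97, 0.82, 0.64, 0.49, 0.15
lx·mx: 0, 0, 1.552, 3.362, 1.856, 2.352, 0.495 → R0 = 9.617
x·lx·mx: 0, 0, 3.104, 10.086, 7.424, 11.76, 2.97 → Σ = 35.344
T = 35.344 / 9.617 = 3.675159… → 3.675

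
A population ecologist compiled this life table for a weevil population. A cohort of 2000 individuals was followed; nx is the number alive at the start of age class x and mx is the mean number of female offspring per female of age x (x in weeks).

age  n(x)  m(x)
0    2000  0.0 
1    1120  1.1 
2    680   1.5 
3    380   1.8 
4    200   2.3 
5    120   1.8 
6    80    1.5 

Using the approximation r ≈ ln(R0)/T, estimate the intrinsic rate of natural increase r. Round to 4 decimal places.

0.2597

lx = nx/n0 = nx/2000: 1, 0.56, 0.34, 0.19, 0.1, 0.06, 0.04
R0 = Σ lx·mx = 0 + 0.616 + 0.51 + 0.342 + 0.23 + 0.108 + 0.06 = 1.866
Σ x·lx·mx = 4.482; T = 4.482/1.866 = 2.40193…
r ≈ ln(R0)/T = ln(1.866)/2.40193… = 0.259707… → 0.2597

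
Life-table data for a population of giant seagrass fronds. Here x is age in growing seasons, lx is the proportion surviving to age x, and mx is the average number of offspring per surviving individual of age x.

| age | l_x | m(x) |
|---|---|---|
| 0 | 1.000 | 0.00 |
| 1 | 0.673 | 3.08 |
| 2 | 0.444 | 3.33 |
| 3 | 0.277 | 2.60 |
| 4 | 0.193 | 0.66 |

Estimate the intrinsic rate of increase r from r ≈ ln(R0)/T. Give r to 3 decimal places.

R0 = Σ lx·mx = 0 + 2.07284 + 1.47852 + 0.7202 + 0.12738 = 4.39894
Σ x·lx·mx = 7.7; T = 7.7/4.39894 = 1.75042…
r ≈ ln(R0)/T = ln(4.39894)/1.75042… = 0.84629… → 0.846

0.846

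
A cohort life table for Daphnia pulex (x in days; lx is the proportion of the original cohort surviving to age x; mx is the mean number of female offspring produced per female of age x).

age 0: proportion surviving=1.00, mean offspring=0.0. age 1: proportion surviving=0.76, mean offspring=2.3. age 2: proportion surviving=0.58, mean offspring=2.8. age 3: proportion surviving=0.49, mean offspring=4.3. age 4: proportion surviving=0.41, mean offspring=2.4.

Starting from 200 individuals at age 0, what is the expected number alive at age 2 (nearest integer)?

116

Expected survivors = N0 · l_2 = 200 × 0.58 = 116 → 116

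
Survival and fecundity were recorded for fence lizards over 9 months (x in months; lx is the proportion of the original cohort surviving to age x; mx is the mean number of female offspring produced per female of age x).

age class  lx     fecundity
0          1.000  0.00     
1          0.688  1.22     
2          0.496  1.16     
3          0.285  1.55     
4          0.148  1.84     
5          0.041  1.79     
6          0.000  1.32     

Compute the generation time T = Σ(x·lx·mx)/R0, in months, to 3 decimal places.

2.167

lx·mx: 0, 0.83936, 0.57536, 0.44175, 0.27232, 0.07339, 0 → R0 = 2.20218
x·lx·mx: 0, 0.83936, 1.15072, 1.32525, 1.08928, 0.36695, 0 → Σ = 4.77156
T = 4.77156 / 2.20218 = 2.166744… → 2.167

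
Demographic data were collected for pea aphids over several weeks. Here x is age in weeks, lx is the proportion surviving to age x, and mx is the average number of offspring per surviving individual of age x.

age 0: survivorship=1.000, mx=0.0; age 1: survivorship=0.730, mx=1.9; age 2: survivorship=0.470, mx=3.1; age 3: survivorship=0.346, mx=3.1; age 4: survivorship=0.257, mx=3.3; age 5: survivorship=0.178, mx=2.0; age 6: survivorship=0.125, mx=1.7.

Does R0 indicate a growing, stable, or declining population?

R0 = Σ lx·mx = 0 + 1.387 + 1.457 + 1.0726 + 0.8481 + 0.356 + 0.2125 = 5.3332
R0 > 1, so the population is growing.

growing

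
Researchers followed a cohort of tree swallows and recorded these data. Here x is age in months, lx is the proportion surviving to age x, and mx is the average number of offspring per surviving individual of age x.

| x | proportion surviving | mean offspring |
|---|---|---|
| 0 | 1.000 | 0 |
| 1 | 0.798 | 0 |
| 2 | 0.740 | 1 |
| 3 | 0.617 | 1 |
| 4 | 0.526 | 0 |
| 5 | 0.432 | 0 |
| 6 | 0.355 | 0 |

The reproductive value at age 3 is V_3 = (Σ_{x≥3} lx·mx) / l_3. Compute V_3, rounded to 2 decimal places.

lx·mx for x ≥ 3: 0.617, 0, 0, 0 → sum = 0.617
V_3 = 0.617 / l_3 = 0.617 / 0.617 = 1 → 1.00

1.00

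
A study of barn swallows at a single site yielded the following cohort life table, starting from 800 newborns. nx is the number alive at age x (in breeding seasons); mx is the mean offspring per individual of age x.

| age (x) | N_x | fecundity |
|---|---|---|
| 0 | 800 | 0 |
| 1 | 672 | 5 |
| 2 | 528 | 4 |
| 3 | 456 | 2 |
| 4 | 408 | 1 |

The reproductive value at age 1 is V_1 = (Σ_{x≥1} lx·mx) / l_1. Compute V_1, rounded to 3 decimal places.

10.107

lx = nx/n0 = nx/800: 1, 0.84, 0.66, 0.57, 0.51
lx·mx for x ≥ 1: 4.2, 2.64, 1.14, 0.51 → sum = 8.49
V_1 = 8.49 / l_1 = 8.49 / 0.84 = 10.107143… → 10.107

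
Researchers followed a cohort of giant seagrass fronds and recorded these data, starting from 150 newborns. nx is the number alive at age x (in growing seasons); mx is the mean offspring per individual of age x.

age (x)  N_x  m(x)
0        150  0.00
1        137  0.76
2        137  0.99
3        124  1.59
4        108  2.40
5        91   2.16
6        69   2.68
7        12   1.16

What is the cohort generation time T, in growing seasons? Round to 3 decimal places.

lx = nx/n0 = nx/150: 1, 0.91333…, 0.91333…, 0.82667…, 0.72, 0.60667…, 0.46, 0.08
lx·mx: 0, 0.694133…, 0.9042…, 1.3144…, 1.728, 1.3104…, 1.2328, 0.0928 → R0 = 7.276733…
x·lx·mx: 0, 0.694133…, 1.8084…, 3.9432…, 6.912, 6.552…, 7.3968, 0.6496 → Σ = 27.956133…
T = 27.956133… / 7.276733… = 3.841852… → 3.842

3.842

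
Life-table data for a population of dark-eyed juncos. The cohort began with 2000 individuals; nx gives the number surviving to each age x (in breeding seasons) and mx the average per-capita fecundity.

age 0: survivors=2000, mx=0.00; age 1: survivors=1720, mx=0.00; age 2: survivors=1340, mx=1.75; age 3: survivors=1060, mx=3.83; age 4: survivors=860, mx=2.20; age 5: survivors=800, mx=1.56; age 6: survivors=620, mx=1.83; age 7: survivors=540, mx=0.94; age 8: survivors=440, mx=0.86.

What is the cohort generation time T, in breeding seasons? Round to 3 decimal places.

lx = nx/n0 = nx/2000: 1, 0.86, 0.67, 0.53, 0.43, 0.4, 0.31, 0.27, 0.22
lx·mx: 0, 0, 1.1725, 2.0299, 0.946, 0.624, 0.5673, 0.2538, 0.1892 → R0 = 5.7827
x·lx·mx: 0, 0, 2.345, 6.0897, 3.784, 3.12, 3.4038, 1.7766, 1.5136 → Σ = 22.0327
T = 22.0327 / 5.7827 = 3.810106… → 3.810

3.810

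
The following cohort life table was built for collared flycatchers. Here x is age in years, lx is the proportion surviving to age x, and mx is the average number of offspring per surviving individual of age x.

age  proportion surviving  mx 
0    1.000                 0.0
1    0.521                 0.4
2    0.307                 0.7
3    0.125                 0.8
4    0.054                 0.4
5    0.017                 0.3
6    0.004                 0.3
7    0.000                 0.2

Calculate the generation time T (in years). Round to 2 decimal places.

lx·mx: 0, 0.2084, 0.2149, 0.1, 0.0216, 0.0051, 0.0012, 0 → R0 = 0.5512
x·lx·mx: 0, 0.2084, 0.4298, 0.3, 0.0864, 0.0255, 0.0072, 0 → Σ = 1.0573
T = 1.0573 / 0.5512 = 1.918179… → 1.92

1.92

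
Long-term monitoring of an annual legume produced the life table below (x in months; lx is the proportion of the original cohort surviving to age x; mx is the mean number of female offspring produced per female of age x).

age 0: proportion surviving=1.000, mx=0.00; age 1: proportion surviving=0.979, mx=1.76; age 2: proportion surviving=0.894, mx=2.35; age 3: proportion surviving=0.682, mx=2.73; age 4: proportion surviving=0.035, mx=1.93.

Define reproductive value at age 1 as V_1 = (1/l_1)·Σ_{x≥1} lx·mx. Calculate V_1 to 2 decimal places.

5.88

lx·mx for x ≥ 1: 1.72304, 2.1009, 1.86186, 0.06755 → sum = 5.75335
V_1 = 5.75335 / l_1 = 5.75335 / 0.979 = 5.876762… → 5.88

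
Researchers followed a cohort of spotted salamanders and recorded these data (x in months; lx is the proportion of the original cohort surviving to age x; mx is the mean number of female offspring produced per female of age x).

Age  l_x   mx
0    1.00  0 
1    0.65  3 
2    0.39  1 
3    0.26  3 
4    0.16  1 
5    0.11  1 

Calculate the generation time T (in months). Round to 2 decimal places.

1.85

lx·mx: 0, 1.95, 0.39, 0.78, 0.16, 0.11 → R0 = 3.39
x·lx·mx: 0, 1.95, 0.78, 2.34, 0.64, 0.55 → Σ = 6.26
T = 6.26 / 3.39 = 1.846608… → 1.85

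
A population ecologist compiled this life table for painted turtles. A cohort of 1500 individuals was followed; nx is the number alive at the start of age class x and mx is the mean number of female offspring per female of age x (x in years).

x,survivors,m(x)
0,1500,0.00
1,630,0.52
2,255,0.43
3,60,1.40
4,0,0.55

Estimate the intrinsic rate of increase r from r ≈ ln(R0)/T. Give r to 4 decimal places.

lx = nx/n0 = nx/1500: 1, 0.42, 0.17, 0.04, 0
R0 = Σ lx·mx = 0 + 0.2184 + 0.0731 + 0.056 + 0 = 0.3475
Σ x·lx·mx = 0.5326; T = 0.5326/0.3475 = 1.53266…
r ≈ ln(R0)/T = ln(0.3475)/1.53266… = -0.689644… → -0.6896

-0.6896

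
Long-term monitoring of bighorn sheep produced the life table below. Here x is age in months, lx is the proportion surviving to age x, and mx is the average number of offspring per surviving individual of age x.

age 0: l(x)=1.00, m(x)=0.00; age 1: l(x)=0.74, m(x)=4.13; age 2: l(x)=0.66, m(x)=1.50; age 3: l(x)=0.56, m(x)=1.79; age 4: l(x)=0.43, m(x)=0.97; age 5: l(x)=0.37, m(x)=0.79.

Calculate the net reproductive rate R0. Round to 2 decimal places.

lx·mx by age: 0, 3.0562, 0.99, 1.0024, 0.4171, 0.2923
R0 = Σ lx·mx = 5.758 → 5.76

5.76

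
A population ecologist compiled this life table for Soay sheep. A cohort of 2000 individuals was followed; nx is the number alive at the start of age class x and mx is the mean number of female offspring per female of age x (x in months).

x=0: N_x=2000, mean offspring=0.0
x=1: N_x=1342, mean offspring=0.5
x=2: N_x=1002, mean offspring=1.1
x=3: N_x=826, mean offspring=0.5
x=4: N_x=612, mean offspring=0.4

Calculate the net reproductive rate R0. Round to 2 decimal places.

1.22

lx = nx/n0 = nx/2000: 1, 0.671, 0.501, 0.413, 0.306
lx·mx by age: 0, 0.3355, 0.5511, 0.2065, 0.1224
R0 = Σ lx·mx = 1.2155 → 1.22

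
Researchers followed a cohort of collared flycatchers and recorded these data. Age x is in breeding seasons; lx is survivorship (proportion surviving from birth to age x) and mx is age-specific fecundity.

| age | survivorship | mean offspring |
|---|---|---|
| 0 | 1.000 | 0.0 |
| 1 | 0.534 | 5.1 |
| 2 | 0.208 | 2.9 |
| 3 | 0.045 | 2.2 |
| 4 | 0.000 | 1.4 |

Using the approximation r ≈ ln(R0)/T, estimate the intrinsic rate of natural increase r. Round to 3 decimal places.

R0 = Σ lx·mx = 0 + 2.7234 + 0.6032 + 0.099 + 0 = 3.4256
Σ x·lx·mx = 4.2268; T = 4.2268/3.4256 = 1.23389…
r ≈ ln(R0)/T = ln(3.4256)/1.23389… = 0.99789… → 0.998

0.998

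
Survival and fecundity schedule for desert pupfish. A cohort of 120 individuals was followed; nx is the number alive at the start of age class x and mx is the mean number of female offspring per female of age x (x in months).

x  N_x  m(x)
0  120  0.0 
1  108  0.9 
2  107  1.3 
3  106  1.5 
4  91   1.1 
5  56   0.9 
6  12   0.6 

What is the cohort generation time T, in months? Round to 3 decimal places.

2.799

lx = nx/n0 = nx/120: 1, 0.9, 0.89167…, 0.88333…, 0.75833…, 0.46667…, 0.1
lx·mx: 0, 0.81, 1.159167…, 1.325…, 0.834167…, 0.42…, 0.06 → R0 = 4.608333…
x·lx·mx: 0, 0.81, 2.318333…, 3.975…, 3.336667…, 2.1…, 0.36 → Σ = 12.9…
T = 12.9… / 4.608333… = 2.799277… → 2.799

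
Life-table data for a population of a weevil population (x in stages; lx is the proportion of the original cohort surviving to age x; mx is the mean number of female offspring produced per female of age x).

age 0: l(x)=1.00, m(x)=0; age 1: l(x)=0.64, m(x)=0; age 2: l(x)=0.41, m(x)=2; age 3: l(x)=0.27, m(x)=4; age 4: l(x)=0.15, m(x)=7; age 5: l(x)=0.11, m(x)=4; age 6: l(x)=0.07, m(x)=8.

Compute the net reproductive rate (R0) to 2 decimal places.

3.95

lx·mx by age: 0, 0, 0.82, 1.08, 1.05, 0.44, 0.56
R0 = Σ lx·mx = 3.95 → 3.95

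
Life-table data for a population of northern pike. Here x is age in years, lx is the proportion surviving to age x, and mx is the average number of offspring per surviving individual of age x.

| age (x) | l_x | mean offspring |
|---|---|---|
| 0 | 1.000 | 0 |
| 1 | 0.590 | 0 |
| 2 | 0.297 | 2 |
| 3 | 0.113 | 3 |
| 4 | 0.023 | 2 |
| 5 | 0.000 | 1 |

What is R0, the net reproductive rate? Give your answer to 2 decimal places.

0.98

lx·mx by age: 0, 0, 0.594, 0.339, 0.046, 0
R0 = Σ lx·mx = 0.979 → 0.98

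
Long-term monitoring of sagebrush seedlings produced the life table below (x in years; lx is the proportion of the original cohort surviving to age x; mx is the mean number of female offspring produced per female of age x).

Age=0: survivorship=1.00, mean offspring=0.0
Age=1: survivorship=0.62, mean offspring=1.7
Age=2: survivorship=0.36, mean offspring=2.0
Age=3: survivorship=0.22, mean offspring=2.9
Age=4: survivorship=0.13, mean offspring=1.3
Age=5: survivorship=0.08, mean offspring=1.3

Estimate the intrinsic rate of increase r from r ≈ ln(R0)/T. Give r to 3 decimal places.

0.473

R0 = Σ lx·mx = 0 + 1.054 + 0.72 + 0.638 + 0.169 + 0.104 = 2.685
Σ x·lx·mx = 5.604; T = 5.604/2.685 = 2.08715…
r ≈ ln(R0)/T = ln(2.685)/2.08715… = 0.47322… → 0.473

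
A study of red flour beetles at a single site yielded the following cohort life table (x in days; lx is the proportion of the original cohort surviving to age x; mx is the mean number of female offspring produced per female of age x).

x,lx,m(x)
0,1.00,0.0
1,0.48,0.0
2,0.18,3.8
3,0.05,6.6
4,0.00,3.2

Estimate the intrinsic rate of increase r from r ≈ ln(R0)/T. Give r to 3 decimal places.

0.006

R0 = Σ lx·mx = 0 + 0 + 0.684 + 0.33 + 0 = 1.014
Σ x·lx·mx = 2.358; T = 2.358/1.014 = 2.32544…
r ≈ ln(R0)/T = ln(1.014)/2.32544… = 0.00598… → 0.006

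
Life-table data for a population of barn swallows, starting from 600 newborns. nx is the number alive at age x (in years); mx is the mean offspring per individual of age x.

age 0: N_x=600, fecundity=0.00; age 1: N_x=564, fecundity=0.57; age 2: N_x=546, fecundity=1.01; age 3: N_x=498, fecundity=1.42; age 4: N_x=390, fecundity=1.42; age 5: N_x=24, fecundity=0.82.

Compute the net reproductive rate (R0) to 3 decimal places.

3.589

lx = nx/n0 = nx/600: 1, 0.94, 0.91, 0.83, 0.65, 0.04
lx·mx by age: 0, 0.5358, 0.9191, 1.1786, 0.923, 0.0328
R0 = Σ lx·mx = 3.5893 → 3.589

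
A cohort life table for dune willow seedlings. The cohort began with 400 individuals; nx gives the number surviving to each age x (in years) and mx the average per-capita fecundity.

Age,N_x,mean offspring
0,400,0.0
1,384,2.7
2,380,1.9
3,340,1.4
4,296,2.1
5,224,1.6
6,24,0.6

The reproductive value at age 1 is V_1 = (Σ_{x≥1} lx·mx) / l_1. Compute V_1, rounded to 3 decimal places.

8.409

lx = nx/n0 = nx/400: 1, 0.96, 0.95, 0.85, 0.74, 0.56, 0.06
lx·mx for x ≥ 1: 2.592, 1.805, 1.19, 1.554, 0.896, 0.036 → sum = 8.073
V_1 = 8.073 / l_1 = 8.073 / 0.96 = 8.409375 → 8.409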